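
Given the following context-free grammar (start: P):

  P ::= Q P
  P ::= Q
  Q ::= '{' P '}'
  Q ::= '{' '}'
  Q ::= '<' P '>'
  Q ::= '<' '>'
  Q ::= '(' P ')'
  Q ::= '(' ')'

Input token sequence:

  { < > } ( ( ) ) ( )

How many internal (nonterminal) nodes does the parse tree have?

10

[P [Q { [P [Q < >]] }] [P [Q ( [P [Q ( )]] )] [P [Q ( )]]]]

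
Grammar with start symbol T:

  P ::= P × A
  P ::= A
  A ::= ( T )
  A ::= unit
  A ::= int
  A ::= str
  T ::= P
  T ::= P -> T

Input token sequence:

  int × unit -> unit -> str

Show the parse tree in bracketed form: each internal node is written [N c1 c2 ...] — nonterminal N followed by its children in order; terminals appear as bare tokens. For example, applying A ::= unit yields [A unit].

[T [P [P [A int]] × [A unit]] -> [T [P [A unit]] -> [T [P [A str]]]]]

T
P -> T
P × A -> T
A × A -> T
int × A -> T
int × unit -> T
int × unit -> P -> T
int × unit -> A -> T
int × unit -> unit -> T
int × unit -> unit -> P
int × unit -> unit -> A
int × unit -> unit -> str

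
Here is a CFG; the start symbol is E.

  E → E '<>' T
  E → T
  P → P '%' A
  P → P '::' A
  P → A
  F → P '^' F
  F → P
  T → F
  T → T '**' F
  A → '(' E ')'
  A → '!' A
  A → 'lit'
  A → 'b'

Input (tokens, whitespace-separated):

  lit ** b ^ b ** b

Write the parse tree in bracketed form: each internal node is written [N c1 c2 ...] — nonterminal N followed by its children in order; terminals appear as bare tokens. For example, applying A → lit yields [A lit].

E
T
T ** F
T ** F ** F
F ** F ** F
P ** F ** F
A ** F ** F
lit ** F ** F
lit ** P ^ F ** F
lit ** A ^ F ** F
lit ** b ^ F ** F
lit ** b ^ P ** F
lit ** b ^ A ** F
lit ** b ^ b ** F
lit ** b ^ b ** P
lit ** b ^ b ** A
lit ** b ^ b ** b

[E [T [T [T [F [P [A lit]]]] ** [F [P [A b]] ^ [F [P [A b]]]]] ** [F [P [A b]]]]]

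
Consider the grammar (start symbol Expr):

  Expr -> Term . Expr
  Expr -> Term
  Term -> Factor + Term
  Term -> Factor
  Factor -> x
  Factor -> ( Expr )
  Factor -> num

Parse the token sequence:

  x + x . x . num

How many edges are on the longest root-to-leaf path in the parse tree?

5

[Expr [Term [Factor x] + [Term [Factor x]]] . [Expr [Term [Factor x]] . [Expr [Term [Factor num]]]]]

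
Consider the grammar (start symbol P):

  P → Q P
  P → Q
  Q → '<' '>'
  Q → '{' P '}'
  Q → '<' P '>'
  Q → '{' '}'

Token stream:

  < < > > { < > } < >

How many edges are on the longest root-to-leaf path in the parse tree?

[P [Q < [P [Q < >]] >] [P [Q { [P [Q < >]] }] [P [Q < >]]]]

5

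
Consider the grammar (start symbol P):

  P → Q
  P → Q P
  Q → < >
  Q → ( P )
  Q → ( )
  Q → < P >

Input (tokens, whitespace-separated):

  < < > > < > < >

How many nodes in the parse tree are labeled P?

[P [Q < [P [Q < >]] >] [P [Q < >] [P [Q < >]]]]

4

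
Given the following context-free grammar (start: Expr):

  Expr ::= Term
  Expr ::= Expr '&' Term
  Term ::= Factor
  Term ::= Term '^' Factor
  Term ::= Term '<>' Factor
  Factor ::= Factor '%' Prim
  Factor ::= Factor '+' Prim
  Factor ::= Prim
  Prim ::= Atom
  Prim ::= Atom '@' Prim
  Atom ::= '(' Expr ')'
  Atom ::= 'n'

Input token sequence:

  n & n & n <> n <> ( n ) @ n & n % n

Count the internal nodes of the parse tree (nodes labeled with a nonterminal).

[Expr [Expr [Expr [Expr [Term [Factor [Prim [Atom n]]]]] & [Term [Factor [Prim [Atom n]]]]] & [Term [Term [Term [Factor [Prim [Atom n]]]] <> [Factor [Prim [Atom n]]]] <> [Factor [Prim [Atom ( [Expr [Term [Factor [Prim [Atom n]]]]] )] @ [Prim [Atom n]]]]]] & [Term [Factor [Factor [Prim [Atom n]]] % [Prim [Atom n]]]]]

38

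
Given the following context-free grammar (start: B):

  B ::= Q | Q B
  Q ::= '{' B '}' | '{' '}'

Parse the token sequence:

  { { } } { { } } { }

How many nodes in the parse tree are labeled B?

5

[B [Q { [B [Q { }]] }] [B [Q { [B [Q { }]] }] [B [Q { }]]]]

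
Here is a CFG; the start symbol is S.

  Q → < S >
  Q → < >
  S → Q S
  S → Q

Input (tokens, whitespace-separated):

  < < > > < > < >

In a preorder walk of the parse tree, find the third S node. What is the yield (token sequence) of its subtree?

< > < >

[S [Q < [S [Q < >]] >] [S [Q < >] [S [Q < >]]]]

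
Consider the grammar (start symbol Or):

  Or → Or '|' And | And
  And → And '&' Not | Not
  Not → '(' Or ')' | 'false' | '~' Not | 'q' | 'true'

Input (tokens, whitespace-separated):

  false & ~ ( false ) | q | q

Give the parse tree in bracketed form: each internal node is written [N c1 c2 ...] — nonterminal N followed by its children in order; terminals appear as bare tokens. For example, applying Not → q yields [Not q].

[Or [Or [Or [And [And [Not false]] & [Not ~ [Not ( [Or [And [Not false]]] )]]]] | [And [Not q]]] | [And [Not q]]]

Or
Or | And
Or | And | And
And | And | And
And & Not | And | And
Not & Not | And | And
false & Not | And | And
false & ~ Not | And | And
false & ~ ( Or ) | And | And
false & ~ ( And ) | And | And
false & ~ ( Not ) | And | And
false & ~ ( false ) | And | And
false & ~ ( false ) | Not | And
false & ~ ( false ) | q | And
false & ~ ( false ) | q | Not
false & ~ ( false ) | q | q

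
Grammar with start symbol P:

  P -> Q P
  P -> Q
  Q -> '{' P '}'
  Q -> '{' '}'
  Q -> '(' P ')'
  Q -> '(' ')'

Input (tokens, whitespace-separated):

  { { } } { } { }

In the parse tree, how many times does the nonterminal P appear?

[P [Q { [P [Q { }]] }] [P [Q { }] [P [Q { }]]]]

4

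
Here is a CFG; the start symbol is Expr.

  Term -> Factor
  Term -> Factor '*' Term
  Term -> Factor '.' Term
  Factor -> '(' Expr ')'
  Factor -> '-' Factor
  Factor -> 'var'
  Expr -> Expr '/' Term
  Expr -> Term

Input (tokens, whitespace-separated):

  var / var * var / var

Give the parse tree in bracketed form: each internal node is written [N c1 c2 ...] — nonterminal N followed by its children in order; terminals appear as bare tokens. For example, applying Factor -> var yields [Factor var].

[Expr [Expr [Expr [Term [Factor var]]] / [Term [Factor var] * [Term [Factor var]]]] / [Term [Factor var]]]

Expr
Expr / Term
Expr / Term / Term
Term / Term / Term
Factor / Term / Term
var / Term / Term
var / Factor * Term / Term
var / var * Term / Term
var / var * Factor / Term
var / var * var / Term
var / var * var / Factor
var / var * var / var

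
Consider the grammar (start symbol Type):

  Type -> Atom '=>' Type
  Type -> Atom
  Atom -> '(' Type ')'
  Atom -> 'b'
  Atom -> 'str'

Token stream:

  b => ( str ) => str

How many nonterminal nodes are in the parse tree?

8

[Type [Atom b] => [Type [Atom ( [Type [Atom str]] )] => [Type [Atom str]]]]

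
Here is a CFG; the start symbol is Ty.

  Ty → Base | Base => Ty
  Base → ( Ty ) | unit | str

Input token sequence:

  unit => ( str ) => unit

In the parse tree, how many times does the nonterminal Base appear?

4

[Ty [Base unit] => [Ty [Base ( [Ty [Base str]] )] => [Ty [Base unit]]]]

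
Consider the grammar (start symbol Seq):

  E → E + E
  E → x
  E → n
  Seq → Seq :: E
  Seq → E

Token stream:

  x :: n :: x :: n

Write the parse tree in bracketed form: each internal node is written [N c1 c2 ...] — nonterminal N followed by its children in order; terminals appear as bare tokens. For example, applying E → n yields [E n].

Seq
Seq :: E
Seq :: E :: E
Seq :: E :: E :: E
E :: E :: E :: E
x :: E :: E :: E
x :: n :: E :: E
x :: n :: x :: E
x :: n :: x :: n

[Seq [Seq [Seq [Seq [E x]] :: [E n]] :: [E x]] :: [E n]]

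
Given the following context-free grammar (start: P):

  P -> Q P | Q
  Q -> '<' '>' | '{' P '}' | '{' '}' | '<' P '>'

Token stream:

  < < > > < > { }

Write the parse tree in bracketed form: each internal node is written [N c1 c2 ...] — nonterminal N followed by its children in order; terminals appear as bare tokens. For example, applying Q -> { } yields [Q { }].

[P [Q < [P [Q < >]] >] [P [Q < >] [P [Q { }]]]]

P
Q P
< P > P
< Q > P
< < > > P
< < > > Q P
< < > > < > P
< < > > < > Q
< < > > < > { }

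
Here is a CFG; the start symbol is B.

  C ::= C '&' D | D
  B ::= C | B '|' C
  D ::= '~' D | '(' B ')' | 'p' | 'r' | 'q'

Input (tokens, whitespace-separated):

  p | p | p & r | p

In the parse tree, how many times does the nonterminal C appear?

5

[B [B [B [B [C [D p]]] | [C [D p]]] | [C [C [D p]] & [D r]]] | [C [D p]]]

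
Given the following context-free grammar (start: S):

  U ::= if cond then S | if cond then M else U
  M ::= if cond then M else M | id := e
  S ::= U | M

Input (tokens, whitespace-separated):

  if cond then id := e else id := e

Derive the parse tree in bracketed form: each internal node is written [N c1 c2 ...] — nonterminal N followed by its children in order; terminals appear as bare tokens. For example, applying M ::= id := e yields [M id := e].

[S [M if cond then [M id := e] else [M id := e]]]

S
M
if cond then M else M
if cond then id := e else M
if cond then id := e else id := e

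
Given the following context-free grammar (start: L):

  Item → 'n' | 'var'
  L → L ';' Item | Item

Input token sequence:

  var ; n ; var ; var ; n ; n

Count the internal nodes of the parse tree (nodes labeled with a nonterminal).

[L [L [L [L [L [L [Item var]] ; [Item n]] ; [Item var]] ; [Item var]] ; [Item n]] ; [Item n]]

12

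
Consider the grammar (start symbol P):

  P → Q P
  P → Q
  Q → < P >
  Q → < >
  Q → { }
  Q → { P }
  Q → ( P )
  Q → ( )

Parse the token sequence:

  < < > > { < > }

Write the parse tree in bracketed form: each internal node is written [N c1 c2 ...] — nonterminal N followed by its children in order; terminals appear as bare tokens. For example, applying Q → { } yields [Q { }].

P
Q P
< P > P
< Q > P
< < > > P
< < > > Q
< < > > { P }
< < > > { Q }
< < > > { < > }

[P [Q < [P [Q < >]] >] [P [Q { [P [Q < >]] }]]]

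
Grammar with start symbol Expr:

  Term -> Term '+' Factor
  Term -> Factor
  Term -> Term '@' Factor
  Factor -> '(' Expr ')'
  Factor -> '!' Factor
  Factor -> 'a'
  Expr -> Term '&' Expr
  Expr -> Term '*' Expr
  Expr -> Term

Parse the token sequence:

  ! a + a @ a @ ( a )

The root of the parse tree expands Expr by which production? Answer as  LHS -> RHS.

Expr -> Term

[Expr [Term [Term [Term [Term [Factor ! [Factor a]]] + [Factor a]] @ [Factor a]] @ [Factor ( [Expr [Term [Factor a]]] )]]]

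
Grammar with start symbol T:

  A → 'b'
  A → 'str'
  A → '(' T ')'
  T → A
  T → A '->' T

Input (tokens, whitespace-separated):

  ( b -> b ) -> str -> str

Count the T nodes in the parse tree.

[T [A ( [T [A b] -> [T [A b]]] )] -> [T [A str] -> [T [A str]]]]

5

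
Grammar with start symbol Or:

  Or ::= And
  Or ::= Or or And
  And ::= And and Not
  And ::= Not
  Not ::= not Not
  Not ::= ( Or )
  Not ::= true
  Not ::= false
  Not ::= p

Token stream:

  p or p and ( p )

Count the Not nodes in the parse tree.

4

[Or [Or [And [Not p]]] or [And [And [Not p]] and [Not ( [Or [And [Not p]]] )]]]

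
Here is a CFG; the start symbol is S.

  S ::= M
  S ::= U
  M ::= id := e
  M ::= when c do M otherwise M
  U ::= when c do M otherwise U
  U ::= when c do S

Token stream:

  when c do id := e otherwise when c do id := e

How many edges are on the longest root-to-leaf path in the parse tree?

[S [U when c do [M id := e] otherwise [U when c do [S [M id := e]]]]]

5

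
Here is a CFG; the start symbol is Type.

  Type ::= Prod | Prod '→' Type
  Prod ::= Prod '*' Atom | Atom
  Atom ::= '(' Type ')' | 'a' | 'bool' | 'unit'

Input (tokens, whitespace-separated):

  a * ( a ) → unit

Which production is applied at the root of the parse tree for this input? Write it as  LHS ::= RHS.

[Type [Prod [Prod [Atom a]] * [Atom ( [Type [Prod [Atom a]]] )]] → [Type [Prod [Atom unit]]]]

Type ::= Prod '→' Type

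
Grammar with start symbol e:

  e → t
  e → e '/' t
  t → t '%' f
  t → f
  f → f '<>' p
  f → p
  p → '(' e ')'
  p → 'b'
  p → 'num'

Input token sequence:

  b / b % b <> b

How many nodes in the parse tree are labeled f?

4

[e [e [t [f [p b]]]] / [t [t [f [p b]]] % [f [f [p b]] <> [p b]]]]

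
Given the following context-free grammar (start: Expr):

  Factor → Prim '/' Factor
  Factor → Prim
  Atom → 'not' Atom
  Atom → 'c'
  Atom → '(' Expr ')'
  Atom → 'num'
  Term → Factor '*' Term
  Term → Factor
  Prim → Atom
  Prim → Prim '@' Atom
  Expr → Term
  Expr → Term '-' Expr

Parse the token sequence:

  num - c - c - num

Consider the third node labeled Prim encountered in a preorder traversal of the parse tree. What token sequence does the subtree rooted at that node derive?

c

[Expr [Term [Factor [Prim [Atom num]]]] - [Expr [Term [Factor [Prim [Atom c]]]] - [Expr [Term [Factor [Prim [Atom c]]]] - [Expr [Term [Factor [Prim [Atom num]]]]]]]]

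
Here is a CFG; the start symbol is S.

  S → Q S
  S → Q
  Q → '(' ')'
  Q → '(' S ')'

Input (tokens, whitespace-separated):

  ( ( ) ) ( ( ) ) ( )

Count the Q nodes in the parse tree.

5

[S [Q ( [S [Q ( )]] )] [S [Q ( [S [Q ( )]] )] [S [Q ( )]]]]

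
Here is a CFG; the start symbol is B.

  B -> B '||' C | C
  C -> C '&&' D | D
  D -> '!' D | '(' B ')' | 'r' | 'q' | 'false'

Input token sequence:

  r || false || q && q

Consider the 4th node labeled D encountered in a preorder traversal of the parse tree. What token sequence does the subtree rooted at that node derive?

[B [B [B [C [D r]]] || [C [D false]]] || [C [C [D q]] && [D q]]]

q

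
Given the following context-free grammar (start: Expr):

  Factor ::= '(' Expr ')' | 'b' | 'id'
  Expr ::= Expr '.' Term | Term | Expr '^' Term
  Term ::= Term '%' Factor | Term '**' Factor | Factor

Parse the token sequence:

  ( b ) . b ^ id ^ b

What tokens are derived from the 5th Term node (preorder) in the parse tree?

b

[Expr [Expr [Expr [Expr [Term [Factor ( [Expr [Term [Factor b]]] )]]] . [Term [Factor b]]] ^ [Term [Factor id]]] ^ [Term [Factor b]]]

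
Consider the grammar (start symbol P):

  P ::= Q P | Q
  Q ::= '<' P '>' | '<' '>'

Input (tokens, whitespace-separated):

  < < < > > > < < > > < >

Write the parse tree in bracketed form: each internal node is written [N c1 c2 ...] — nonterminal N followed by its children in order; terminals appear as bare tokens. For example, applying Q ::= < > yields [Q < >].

[P [Q < [P [Q < [P [Q < >]] >]] >] [P [Q < [P [Q < >]] >] [P [Q < >]]]]

P
Q P
< P > P
< Q > P
< < P > > P
< < Q > > P
< < < > > > P
< < < > > > Q P
< < < > > > < P > P
< < < > > > < Q > P
< < < > > > < < > > P
< < < > > > < < > > Q
< < < > > > < < > > < >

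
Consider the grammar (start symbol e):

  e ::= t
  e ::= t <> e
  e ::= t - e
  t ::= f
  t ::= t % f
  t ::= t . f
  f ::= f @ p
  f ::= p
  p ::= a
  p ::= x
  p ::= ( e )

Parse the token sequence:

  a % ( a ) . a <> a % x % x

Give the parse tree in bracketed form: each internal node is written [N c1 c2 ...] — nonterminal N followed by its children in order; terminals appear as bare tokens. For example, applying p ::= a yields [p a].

[e [t [t [t [f [p a]]] % [f [p ( [e [t [f [p a]]]] )]]] . [f [p a]]] <> [e [t [t [t [f [p a]]] % [f [p x]]] % [f [p x]]]]]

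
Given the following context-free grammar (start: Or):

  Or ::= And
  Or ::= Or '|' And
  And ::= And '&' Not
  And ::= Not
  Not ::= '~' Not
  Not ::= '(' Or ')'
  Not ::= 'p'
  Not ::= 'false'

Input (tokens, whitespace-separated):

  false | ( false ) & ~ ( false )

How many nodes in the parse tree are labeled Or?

[Or [Or [And [Not false]]] | [And [And [Not ( [Or [And [Not false]]] )]] & [Not ~ [Not ( [Or [And [Not false]]] )]]]]

4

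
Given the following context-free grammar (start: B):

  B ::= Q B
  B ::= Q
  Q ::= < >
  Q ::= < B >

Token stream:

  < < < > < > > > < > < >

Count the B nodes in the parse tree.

[B [Q < [B [Q < [B [Q < >] [B [Q < >]]] >]] >] [B [Q < >] [B [Q < >]]]]

6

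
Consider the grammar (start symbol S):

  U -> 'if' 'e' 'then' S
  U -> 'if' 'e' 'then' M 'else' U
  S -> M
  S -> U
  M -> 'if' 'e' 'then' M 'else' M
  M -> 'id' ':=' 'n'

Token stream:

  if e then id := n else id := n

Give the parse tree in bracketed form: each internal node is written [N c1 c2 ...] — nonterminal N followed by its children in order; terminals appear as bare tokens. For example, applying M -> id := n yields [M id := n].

S
M
if e then M else M
if e then id := n else M
if e then id := n else id := n

[S [M if e then [M id := n] else [M id := n]]]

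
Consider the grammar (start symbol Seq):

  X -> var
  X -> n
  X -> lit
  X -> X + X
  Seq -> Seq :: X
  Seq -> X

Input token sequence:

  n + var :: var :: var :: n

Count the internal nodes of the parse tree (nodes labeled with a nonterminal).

[Seq [Seq [Seq [Seq [X [X n] + [X var]]] :: [X var]] :: [X var]] :: [X n]]

10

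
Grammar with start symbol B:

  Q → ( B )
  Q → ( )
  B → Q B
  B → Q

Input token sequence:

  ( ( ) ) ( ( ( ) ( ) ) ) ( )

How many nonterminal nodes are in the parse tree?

14

[B [Q ( [B [Q ( )]] )] [B [Q ( [B [Q ( [B [Q ( )] [B [Q ( )]]] )]] )] [B [Q ( )]]]]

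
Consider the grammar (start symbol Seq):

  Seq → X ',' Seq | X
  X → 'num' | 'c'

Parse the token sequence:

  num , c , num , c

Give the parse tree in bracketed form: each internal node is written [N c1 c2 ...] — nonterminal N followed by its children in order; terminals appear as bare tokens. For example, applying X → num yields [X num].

Seq
X , Seq
num , Seq
num , X , Seq
num , c , Seq
num , c , X , Seq
num , c , num , Seq
num , c , num , X
num , c , num , c

[Seq [X num] , [Seq [X c] , [Seq [X num] , [Seq [X c]]]]]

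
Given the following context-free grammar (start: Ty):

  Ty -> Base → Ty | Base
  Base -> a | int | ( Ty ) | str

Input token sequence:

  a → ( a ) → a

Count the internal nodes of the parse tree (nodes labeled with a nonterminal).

8

[Ty [Base a] → [Ty [Base ( [Ty [Base a]] )] → [Ty [Base a]]]]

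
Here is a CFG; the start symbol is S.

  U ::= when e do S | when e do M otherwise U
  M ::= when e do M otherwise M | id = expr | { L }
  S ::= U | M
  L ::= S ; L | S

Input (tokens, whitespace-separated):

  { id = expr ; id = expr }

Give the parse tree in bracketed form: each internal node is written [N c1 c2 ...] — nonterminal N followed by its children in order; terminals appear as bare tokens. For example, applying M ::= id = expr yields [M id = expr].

S
M
{ L }
{ S ; L }
{ M ; L }
{ id = expr ; L }
{ id = expr ; S }
{ id = expr ; M }
{ id = expr ; id = expr }

[S [M { [L [S [M id = expr]] ; [L [S [M id = expr]]]] }]]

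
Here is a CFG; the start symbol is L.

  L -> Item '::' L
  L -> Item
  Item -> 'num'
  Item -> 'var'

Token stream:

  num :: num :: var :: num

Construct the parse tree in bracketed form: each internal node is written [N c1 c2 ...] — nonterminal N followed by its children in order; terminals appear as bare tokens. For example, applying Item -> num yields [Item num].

L
Item :: L
num :: L
num :: Item :: L
num :: num :: L
num :: num :: Item :: L
num :: num :: var :: L
num :: num :: var :: Item
num :: num :: var :: num

[L [Item num] :: [L [Item num] :: [L [Item var] :: [L [Item num]]]]]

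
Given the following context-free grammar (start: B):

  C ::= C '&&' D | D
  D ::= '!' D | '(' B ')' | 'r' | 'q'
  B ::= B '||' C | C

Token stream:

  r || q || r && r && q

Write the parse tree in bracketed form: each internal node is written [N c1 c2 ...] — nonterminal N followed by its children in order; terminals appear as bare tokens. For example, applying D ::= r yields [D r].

B
B || C
B || C || C
C || C || C
D || C || C
r || C || C
r || D || C
r || q || C
r || q || C && D
r || q || C && D && D
r || q || D && D && D
r || q || r && D && D
r || q || r && r && D
r || q || r && r && q

[B [B [B [C [D r]]] || [C [D q]]] || [C [C [C [D r]] && [D r]] && [D q]]]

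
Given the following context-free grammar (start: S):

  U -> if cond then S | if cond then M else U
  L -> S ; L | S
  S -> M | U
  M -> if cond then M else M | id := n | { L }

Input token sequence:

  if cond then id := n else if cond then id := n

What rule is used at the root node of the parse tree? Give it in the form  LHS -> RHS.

[S [U if cond then [M id := n] else [U if cond then [S [M id := n]]]]]

S -> U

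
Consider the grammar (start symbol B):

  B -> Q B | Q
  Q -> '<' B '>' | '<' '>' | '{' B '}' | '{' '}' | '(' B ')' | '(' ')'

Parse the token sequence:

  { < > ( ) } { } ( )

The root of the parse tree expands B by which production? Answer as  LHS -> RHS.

B -> Q B

[B [Q { [B [Q < >] [B [Q ( )]]] }] [B [Q { }] [B [Q ( )]]]]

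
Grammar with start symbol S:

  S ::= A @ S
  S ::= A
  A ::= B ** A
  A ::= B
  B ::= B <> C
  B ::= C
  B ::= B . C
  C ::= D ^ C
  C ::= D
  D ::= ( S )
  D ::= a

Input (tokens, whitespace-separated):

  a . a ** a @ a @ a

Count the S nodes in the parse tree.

[S [A [B [B [C [D a]]] . [C [D a]]] ** [A [B [C [D a]]]]] @ [S [A [B [C [D a]]]] @ [S [A [B [C [D a]]]]]]]

3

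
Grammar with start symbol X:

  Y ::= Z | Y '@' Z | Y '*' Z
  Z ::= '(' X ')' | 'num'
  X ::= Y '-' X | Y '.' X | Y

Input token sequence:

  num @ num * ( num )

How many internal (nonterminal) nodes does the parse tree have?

10

[X [Y [Y [Y [Z num]] @ [Z num]] * [Z ( [X [Y [Z num]]] )]]]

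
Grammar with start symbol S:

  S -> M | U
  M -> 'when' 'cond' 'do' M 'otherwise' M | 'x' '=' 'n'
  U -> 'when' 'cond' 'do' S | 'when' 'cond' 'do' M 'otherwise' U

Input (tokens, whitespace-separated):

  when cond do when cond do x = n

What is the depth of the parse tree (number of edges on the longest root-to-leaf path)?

6

[S [U when cond do [S [U when cond do [S [M x = n]]]]]]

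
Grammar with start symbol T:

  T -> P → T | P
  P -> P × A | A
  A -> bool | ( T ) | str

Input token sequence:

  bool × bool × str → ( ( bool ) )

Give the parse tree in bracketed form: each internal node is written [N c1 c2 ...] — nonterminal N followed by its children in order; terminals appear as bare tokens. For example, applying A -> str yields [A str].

[T [P [P [P [A bool]] × [A bool]] × [A str]] → [T [P [A ( [T [P [A ( [T [P [A bool]]] )]]] )]]]]

T
P → T
P × A → T
P × A × A → T
A × A × A → T
bool × A × A → T
bool × bool × A → T
bool × bool × str → T
bool × bool × str → P
bool × bool × str → A
bool × bool × str → ( T )
bool × bool × str → ( P )
bool × bool × str → ( A )
bool × bool × str → ( ( T ) )
bool × bool × str → ( ( P ) )
bool × bool × str → ( ( A ) )
bool × bool × str → ( ( bool ) )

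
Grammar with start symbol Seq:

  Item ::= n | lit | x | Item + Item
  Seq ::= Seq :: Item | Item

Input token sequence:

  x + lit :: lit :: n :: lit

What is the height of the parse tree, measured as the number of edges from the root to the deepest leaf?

6

[Seq [Seq [Seq [Seq [Item [Item x] + [Item lit]]] :: [Item lit]] :: [Item n]] :: [Item lit]]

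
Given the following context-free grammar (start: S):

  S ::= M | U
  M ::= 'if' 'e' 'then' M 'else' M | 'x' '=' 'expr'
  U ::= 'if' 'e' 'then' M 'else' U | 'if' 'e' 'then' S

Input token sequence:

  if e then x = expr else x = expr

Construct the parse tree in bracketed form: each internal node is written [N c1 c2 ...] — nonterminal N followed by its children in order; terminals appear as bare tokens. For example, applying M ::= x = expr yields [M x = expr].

[S [M if e then [M x = expr] else [M x = expr]]]

S
M
if e then M else M
if e then x = expr else M
if e then x = expr else x = expr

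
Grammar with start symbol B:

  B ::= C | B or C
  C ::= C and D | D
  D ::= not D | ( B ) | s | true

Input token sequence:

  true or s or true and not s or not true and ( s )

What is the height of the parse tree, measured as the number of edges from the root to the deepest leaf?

[B [B [B [B [C [D true]]] or [C [D s]]] or [C [C [D true]] and [D not [D s]]]] or [C [C [D not [D true]]] and [D ( [B [C [D s]]] )]]]

6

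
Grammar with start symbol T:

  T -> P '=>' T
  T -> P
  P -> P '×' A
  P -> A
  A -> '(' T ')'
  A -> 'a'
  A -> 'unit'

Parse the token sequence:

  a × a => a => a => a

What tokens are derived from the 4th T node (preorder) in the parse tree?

a

[T [P [P [A a]] × [A a]] => [T [P [A a]] => [T [P [A a]] => [T [P [A a]]]]]]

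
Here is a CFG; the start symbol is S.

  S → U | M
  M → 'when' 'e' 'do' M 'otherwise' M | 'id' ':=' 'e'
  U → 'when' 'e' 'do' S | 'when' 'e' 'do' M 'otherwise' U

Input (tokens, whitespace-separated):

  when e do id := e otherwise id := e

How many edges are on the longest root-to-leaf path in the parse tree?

[S [M when e do [M id := e] otherwise [M id := e]]]

3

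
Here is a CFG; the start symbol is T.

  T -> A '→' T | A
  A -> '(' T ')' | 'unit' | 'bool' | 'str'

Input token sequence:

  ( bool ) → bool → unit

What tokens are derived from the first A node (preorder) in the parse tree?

( bool )

[T [A ( [T [A bool]] )] → [T [A bool] → [T [A unit]]]]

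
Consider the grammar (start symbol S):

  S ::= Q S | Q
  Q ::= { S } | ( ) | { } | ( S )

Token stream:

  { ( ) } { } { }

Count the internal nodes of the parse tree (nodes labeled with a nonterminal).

8

[S [Q { [S [Q ( )]] }] [S [Q { }] [S [Q { }]]]]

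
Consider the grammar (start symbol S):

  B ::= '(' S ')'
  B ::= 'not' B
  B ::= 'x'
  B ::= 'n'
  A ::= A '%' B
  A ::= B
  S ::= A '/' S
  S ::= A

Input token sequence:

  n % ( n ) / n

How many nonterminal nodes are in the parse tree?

[S [A [A [B n]] % [B ( [S [A [B n]]] )]] / [S [A [B n]]]]

11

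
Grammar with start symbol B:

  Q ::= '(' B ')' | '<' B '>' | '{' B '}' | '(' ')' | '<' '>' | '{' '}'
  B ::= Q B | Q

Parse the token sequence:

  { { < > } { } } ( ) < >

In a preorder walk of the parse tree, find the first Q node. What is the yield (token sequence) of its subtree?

{ { < > } { } }

[B [Q { [B [Q { [B [Q < >]] }] [B [Q { }]]] }] [B [Q ( )] [B [Q < >]]]]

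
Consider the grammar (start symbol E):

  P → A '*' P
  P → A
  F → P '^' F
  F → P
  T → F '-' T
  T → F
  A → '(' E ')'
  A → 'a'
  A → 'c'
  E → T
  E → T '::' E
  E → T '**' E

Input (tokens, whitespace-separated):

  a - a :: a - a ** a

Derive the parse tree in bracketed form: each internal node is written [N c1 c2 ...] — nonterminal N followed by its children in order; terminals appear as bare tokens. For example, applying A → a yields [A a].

E
T :: E
F - T :: E
P - T :: E
A - T :: E
a - T :: E
a - F :: E
a - P :: E
a - A :: E
a - a :: E
a - a :: T ** E
a - a :: F - T ** E
a - a :: P - T ** E
a - a :: A - T ** E
a - a :: a - T ** E
a - a :: a - F ** E
a - a :: a - P ** E
a - a :: a - A ** E
a - a :: a - a ** E
a - a :: a - a ** T
a - a :: a - a ** F
a - a :: a - a ** P
a - a :: a - a ** A
a - a :: a - a ** a

[E [T [F [P [A a]]] - [T [F [P [A a]]]]] :: [E [T [F [P [A a]]] - [T [F [P [A a]]]]] ** [E [T [F [P [A a]]]]]]]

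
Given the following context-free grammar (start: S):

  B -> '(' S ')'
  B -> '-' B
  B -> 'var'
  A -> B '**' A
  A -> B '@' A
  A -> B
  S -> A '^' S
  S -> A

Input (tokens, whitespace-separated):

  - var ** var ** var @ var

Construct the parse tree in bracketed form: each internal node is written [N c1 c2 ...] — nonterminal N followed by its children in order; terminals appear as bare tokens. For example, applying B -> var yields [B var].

S
A
B ** A
- B ** A
- var ** A
- var ** B ** A
- var ** var ** A
- var ** var ** B @ A
- var ** var ** var @ A
- var ** var ** var @ B
- var ** var ** var @ var

[S [A [B - [B var]] ** [A [B var] ** [A [B var] @ [A [B var]]]]]]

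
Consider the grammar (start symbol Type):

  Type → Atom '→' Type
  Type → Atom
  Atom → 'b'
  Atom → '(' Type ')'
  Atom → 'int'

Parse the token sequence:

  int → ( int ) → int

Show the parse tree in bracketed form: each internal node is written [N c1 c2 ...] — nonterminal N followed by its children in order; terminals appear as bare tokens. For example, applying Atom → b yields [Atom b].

[Type [Atom int] → [Type [Atom ( [Type [Atom int]] )] → [Type [Atom int]]]]

Type
Atom → Type
int → Type
int → Atom → Type
int → ( Type ) → Type
int → ( Atom ) → Type
int → ( int ) → Type
int → ( int ) → Atom
int → ( int ) → int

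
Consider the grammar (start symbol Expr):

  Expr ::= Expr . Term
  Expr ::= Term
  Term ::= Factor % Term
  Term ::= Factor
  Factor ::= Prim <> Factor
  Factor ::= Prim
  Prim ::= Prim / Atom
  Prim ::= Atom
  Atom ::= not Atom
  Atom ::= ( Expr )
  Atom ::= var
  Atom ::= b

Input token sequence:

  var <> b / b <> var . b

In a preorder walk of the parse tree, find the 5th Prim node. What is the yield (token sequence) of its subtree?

[Expr [Expr [Term [Factor [Prim [Atom var]] <> [Factor [Prim [Prim [Atom b]] / [Atom b]] <> [Factor [Prim [Atom var]]]]]]] . [Term [Factor [Prim [Atom b]]]]]

b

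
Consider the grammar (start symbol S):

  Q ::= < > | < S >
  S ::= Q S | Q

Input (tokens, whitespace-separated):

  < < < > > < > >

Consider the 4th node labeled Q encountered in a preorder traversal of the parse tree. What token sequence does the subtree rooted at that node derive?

< >

[S [Q < [S [Q < [S [Q < >]] >] [S [Q < >]]] >]]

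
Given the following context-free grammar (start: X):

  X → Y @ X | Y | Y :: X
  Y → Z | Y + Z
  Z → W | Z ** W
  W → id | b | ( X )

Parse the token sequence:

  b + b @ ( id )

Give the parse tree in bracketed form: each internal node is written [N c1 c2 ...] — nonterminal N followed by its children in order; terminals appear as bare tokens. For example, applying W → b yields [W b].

[X [Y [Y [Z [W b]]] + [Z [W b]]] @ [X [Y [Z [W ( [X [Y [Z [W id]]]] )]]]]]

X
Y @ X
Y + Z @ X
Z + Z @ X
W + Z @ X
b + Z @ X
b + W @ X
b + b @ X
b + b @ Y
b + b @ Z
b + b @ W
b + b @ ( X )
b + b @ ( Y )
b + b @ ( Z )
b + b @ ( W )
b + b @ ( id )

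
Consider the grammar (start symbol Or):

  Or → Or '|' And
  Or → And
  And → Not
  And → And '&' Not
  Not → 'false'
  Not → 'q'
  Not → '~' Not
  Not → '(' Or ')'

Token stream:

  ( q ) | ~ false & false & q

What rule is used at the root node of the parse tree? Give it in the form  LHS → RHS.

Or → Or '|' And

[Or [Or [And [Not ( [Or [And [Not q]]] )]]] | [And [And [And [Not ~ [Not false]]] & [Not false]] & [Not q]]]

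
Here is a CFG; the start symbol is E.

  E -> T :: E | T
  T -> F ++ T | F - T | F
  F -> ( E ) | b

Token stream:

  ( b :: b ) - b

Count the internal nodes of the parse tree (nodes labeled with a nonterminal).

[E [T [F ( [E [T [F b]] :: [E [T [F b]]]] )] - [T [F b]]]]

11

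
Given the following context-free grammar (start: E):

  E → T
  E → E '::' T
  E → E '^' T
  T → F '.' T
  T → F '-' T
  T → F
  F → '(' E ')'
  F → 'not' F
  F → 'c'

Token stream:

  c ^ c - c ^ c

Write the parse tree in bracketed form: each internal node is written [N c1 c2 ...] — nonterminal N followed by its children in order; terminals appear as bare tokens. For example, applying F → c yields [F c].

E
E ^ T
E ^ T ^ T
T ^ T ^ T
F ^ T ^ T
c ^ T ^ T
c ^ F - T ^ T
c ^ c - T ^ T
c ^ c - F ^ T
c ^ c - c ^ T
c ^ c - c ^ F
c ^ c - c ^ c

[E [E [E [T [F c]]] ^ [T [F c] - [T [F c]]]] ^ [T [F c]]]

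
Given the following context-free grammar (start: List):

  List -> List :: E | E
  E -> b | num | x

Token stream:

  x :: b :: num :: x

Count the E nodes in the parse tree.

4

[List [List [List [List [E x]] :: [E b]] :: [E num]] :: [E x]]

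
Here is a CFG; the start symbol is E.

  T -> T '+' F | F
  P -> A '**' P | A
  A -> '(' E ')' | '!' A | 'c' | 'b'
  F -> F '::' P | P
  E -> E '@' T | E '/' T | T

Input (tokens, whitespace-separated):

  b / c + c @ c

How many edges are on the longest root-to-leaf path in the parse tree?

7

[E [E [E [T [F [P [A b]]]]] / [T [T [F [P [A c]]]] + [F [P [A c]]]]] @ [T [F [P [A c]]]]]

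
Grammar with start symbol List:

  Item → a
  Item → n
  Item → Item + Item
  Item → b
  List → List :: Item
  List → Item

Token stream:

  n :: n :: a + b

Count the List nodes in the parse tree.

3

[List [List [List [Item n]] :: [Item n]] :: [Item [Item a] + [Item b]]]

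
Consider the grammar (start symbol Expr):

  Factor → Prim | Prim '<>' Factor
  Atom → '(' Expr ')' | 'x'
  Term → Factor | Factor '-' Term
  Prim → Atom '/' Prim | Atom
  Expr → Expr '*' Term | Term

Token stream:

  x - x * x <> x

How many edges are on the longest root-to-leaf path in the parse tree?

7

[Expr [Expr [Term [Factor [Prim [Atom x]]] - [Term [Factor [Prim [Atom x]]]]]] * [Term [Factor [Prim [Atom x]] <> [Factor [Prim [Atom x]]]]]]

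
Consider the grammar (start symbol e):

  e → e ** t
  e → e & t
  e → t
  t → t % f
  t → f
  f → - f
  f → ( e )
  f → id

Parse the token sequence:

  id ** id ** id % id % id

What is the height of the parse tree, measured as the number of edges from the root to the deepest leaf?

[e [e [e [t [f id]]] ** [t [f id]]] ** [t [t [t [f id]] % [f id]] % [f id]]]

5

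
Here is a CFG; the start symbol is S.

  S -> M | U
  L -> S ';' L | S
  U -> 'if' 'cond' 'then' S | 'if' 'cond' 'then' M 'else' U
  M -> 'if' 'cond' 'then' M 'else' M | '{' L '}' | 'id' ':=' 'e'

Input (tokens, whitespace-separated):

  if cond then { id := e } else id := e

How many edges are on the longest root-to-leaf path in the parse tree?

[S [M if cond then [M { [L [S [M id := e]]] }] else [M id := e]]]

6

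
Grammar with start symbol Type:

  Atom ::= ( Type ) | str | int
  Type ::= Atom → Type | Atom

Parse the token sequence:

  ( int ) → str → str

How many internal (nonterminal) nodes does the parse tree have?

8

[Type [Atom ( [Type [Atom int]] )] → [Type [Atom str] → [Type [Atom str]]]]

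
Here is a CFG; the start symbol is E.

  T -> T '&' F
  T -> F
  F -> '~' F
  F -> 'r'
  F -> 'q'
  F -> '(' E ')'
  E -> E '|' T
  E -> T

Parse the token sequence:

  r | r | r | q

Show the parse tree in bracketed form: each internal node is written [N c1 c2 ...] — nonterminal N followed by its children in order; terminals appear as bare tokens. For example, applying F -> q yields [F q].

[E [E [E [E [T [F r]]] | [T [F r]]] | [T [F r]]] | [T [F q]]]

E
E | T
E | T | T
E | T | T | T
T | T | T | T
F | T | T | T
r | T | T | T
r | F | T | T
r | r | T | T
r | r | F | T
r | r | r | T
r | r | r | F
r | r | r | q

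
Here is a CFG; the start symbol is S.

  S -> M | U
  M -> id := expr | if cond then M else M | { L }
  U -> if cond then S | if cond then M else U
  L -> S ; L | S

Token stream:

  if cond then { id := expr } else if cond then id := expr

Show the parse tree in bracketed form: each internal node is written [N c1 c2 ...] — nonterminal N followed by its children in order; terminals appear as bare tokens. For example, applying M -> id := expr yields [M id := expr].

[S [U if cond then [M { [L [S [M id := expr]]] }] else [U if cond then [S [M id := expr]]]]]

S
U
if cond then M else U
if cond then { L } else U
if cond then { S } else U
if cond then { M } else U
if cond then { id := expr } else U
if cond then { id := expr } else if cond then S
if cond then { id := expr } else if cond then M
if cond then { id := expr } else if cond then id := expr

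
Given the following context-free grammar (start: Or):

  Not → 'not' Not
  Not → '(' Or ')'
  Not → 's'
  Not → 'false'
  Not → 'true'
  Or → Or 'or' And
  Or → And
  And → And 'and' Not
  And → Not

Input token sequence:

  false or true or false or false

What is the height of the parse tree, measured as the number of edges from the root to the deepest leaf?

6

[Or [Or [Or [Or [And [Not false]]] or [And [Not true]]] or [And [Not false]]] or [And [Not false]]]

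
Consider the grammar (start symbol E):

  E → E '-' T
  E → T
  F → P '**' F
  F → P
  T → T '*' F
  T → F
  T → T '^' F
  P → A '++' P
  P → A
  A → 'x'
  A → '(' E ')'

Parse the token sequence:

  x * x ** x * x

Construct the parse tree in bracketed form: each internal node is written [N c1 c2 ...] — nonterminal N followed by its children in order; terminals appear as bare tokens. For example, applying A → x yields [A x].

[E [T [T [T [F [P [A x]]]] * [F [P [A x]] ** [F [P [A x]]]]] * [F [P [A x]]]]]

E
T
T * F
T * F * F
F * F * F
P * F * F
A * F * F
x * F * F
x * P ** F * F
x * A ** F * F
x * x ** F * F
x * x ** P * F
x * x ** A * F
x * x ** x * F
x * x ** x * P
x * x ** x * A
x * x ** x * x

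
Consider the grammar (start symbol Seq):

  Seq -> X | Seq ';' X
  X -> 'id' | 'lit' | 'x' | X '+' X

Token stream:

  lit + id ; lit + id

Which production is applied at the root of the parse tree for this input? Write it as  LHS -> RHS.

Seq -> Seq ';' X

[Seq [Seq [X [X lit] + [X id]]] ; [X [X lit] + [X id]]]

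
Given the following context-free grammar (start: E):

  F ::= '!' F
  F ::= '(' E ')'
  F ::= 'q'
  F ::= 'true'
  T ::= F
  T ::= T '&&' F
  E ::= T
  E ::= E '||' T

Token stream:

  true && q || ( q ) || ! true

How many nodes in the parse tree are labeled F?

[E [E [E [T [T [F true]] && [F q]]] || [T [F ( [E [T [F q]]] )]]] || [T [F ! [F true]]]]

6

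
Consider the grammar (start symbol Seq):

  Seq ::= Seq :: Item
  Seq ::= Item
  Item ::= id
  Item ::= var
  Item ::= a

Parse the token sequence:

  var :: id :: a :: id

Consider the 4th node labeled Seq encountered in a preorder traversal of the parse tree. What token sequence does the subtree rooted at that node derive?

var

[Seq [Seq [Seq [Seq [Item var]] :: [Item id]] :: [Item a]] :: [Item id]]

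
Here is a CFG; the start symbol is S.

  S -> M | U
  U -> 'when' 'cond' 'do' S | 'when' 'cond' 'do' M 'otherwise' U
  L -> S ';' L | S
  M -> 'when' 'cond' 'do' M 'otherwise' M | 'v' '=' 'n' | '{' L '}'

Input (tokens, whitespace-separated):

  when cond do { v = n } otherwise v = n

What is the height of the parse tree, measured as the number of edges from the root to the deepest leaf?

6

[S [M when cond do [M { [L [S [M v = n]]] }] otherwise [M v = n]]]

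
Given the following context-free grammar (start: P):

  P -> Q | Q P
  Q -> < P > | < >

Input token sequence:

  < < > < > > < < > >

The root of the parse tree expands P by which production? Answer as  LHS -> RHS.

P -> Q P

[P [Q < [P [Q < >] [P [Q < >]]] >] [P [Q < [P [Q < >]] >]]]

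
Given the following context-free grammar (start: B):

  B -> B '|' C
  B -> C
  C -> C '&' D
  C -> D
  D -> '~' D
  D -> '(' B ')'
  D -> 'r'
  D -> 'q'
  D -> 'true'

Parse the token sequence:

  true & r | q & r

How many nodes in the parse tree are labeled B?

2

[B [B [C [C [D true]] & [D r]]] | [C [C [D q]] & [D r]]]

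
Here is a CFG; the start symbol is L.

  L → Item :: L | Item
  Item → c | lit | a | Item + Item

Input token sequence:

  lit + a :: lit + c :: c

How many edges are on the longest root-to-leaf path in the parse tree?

4

[L [Item [Item lit] + [Item a]] :: [L [Item [Item lit] + [Item c]] :: [L [Item c]]]]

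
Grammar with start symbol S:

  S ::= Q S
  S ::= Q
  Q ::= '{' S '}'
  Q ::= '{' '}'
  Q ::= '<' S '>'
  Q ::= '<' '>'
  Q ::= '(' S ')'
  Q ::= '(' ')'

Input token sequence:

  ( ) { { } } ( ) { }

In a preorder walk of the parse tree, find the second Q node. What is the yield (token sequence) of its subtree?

{ { } }

[S [Q ( )] [S [Q { [S [Q { }]] }] [S [Q ( )] [S [Q { }]]]]]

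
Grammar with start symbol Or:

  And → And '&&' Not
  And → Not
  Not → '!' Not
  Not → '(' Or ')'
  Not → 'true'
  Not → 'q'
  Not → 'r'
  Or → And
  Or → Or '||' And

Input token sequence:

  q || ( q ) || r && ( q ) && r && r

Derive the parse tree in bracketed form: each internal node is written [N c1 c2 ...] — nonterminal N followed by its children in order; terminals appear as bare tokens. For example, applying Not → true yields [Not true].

Or
Or || And
Or || And || And
And || And || And
Not || And || And
q || And || And
q || Not || And
q || ( Or ) || And
q || ( And ) || And
q || ( Not ) || And
q || ( q ) || And
q || ( q ) || And && Not
q || ( q ) || And && Not && Not
q || ( q ) || And && Not && Not && Not
q || ( q ) || Not && Not && Not && Not
q || ( q ) || r && Not && Not && Not
q || ( q ) || r && ( Or ) && Not && Not
q || ( q ) || r && ( And ) && Not && Not
q || ( q ) || r && ( Not ) && Not && Not
q || ( q ) || r && ( q ) && Not && Not
q || ( q ) || r && ( q ) && r && Not
q || ( q ) || r && ( q ) && r && r

[Or [Or [Or [And [Not q]]] || [And [Not ( [Or [And [Not q]]] )]]] || [And [And [And [And [Not r]] && [Not ( [Or [And [Not q]]] )]] && [Not r]] && [Not r]]]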